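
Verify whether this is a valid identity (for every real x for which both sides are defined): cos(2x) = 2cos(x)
No, this is NOT an identity.

Claim: cos(2x) = 2cos(x).
Test a specific point where both sides are defined: x = 2π/3.
LHS = cos(2x) ≈ -0.5000
RHS = 2cos(x) ≈ -1.0000
Since -0.5000 ≠ -1.0000, the equation fails at this point, so it cannot hold for every real x for which both sides are defined.
The correct double-angle formula is cos(2x) = cos²x - sin²x.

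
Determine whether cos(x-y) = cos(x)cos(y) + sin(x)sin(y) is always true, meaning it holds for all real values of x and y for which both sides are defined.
Yes, this is an identity.

Claim: cos(x-y) = cos(x)cos(y) + sin(x)sin(y).
Reasoning: Replace y by -y in cos(x+y) = cos(x)cos(y) - sin(x)sin(y) and use cos(-y) = cos(y), sin(-y) = -sin(y): cos(x-y) = cos(x)cos(y) + sin(x)sin(y).
So the two sides agree for all real values of x and y for which both sides are defined.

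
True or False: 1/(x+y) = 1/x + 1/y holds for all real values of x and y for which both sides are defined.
Claim: 1/(x+y) = 1/x + 1/y.
Test a specific point where both sides are defined: x = -1, y = -3.
LHS = 1/(x+y) ≈ -0.2500
RHS = 1/x + 1/y ≈ -1.3333
Since -0.2500 ≠ -1.3333, the equation fails at this point, so it cannot hold for all real values of x and y for which both sides are defined.
1/x + 1/y = (x+y)/(xy), which is not 1/(x+y).

Conclusion: False.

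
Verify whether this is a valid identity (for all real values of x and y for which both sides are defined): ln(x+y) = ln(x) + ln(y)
Claim: ln(x+y) = ln(x) + ln(y).
Test a specific point where both sides are defined: x = 1/2, y = 5.
LHS = ln(x+y) ≈ 1.7047
RHS = ln(x) + ln(y) ≈ 0.9163
Since 1.7047 ≠ 0.9163, the equation fails at this point, so it cannot hold for all real values of x and y for which both sides are defined.
ln(x) + ln(y) = ln(xy), not ln(x+y).

Conclusion: No, this is NOT an identity.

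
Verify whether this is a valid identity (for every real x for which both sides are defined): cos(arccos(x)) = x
Claim: cos(arccos(x)) = x.
Reasoning: For -1 ≤ x ≤ 1 (where arccos is defined), arccos(x) is by definition an angle whose cosine equals x. Taking the cosine of that angle returns x. (Note the other order, arccos(cos x) = x, is NOT an identity.)
So the two sides agree for every real x for which both sides are defined.

Conclusion: Yes, this is an identity.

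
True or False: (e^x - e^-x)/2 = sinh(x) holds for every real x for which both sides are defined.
Claim: (e^x - e^-x)/2 = sinh(x).
Reasoning: This is exactly the definition of the hyperbolic sine: sinh(x) := (e^x - e^-x)/2.
So the two sides agree for every real x for which both sides are defined.

Conclusion: True.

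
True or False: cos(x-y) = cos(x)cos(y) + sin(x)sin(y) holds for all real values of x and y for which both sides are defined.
Claim: cos(x-y) = cos(x)cos(y) + sin(x)sin(y).
Reasoning: Replace y by -y in cos(x+y) = cos(x)cos(y) - sin(x)sin(y) and use cos(-y) = cos(y), sin(-y) = -sin(y): cos(x-y) = cos(x)cos(y) + sin(x)sin(y).
So the two sides agree for all real values of x and y for which both sides are defined.

Conclusion: True.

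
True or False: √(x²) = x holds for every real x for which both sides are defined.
False.

Claim: √(x²) = x.
Test a specific point where both sides are defined: x = -1.
LHS = √(x²) ≈ 1.0000
RHS = x ≈ -1.0000
Since 1.0000 ≠ -1.0000, the equation fails at this point, so it cannot hold for every real x for which both sides are defined.
√(x²) = |x|, which differs from x whenever x < 0 (both sides are defined for every real x).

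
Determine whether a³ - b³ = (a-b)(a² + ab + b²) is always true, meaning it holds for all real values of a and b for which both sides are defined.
Yes, this is an identity.

Claim: a³ - b³ = (a-b)(a² + ab + b²).
Reasoning: Expand the right side: (a-b)(a² + ab + b²) = a³ + a²b + ab² - a²b - ab² - b³ = a³ - b³ (the middle terms cancel in pairs).
So the two sides agree for all real values of a and b for which both sides are defined.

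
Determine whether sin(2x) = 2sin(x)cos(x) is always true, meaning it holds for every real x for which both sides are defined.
Yes, this is an identity.

Claim: sin(2x) = 2sin(x)cos(x).
Reasoning: Put y = x in the addition formula sin(x+y) = sin(x)cos(y) + cos(x)sin(y): sin(2x) = sin(x)cos(x) + cos(x)sin(x) = 2sin(x)cos(x).
So the two sides agree for every real x for which both sides are defined.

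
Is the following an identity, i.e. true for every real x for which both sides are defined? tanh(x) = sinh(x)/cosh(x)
Yes, this is an identity.

Claim: tanh(x) = sinh(x)/cosh(x).
Reasoning: tanh(x) is defined as sinh(x)/cosh(x) = (e^x - e^-x)/(e^x + e^-x); cosh(x) ≥ 1 is never zero, so this holds for every real x.
So the two sides agree for every real x for which both sides are defined.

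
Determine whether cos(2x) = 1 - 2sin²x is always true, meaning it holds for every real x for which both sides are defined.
Yes, this is an identity.

Claim: cos(2x) = 1 - 2sin²x.
Reasoning: cos(2x) = cos²x - sin²x. Replace cos²x by 1 - sin²x: (1 - sin²x) - sin²x = 1 - 2sin²x.
So the two sides agree for every real x for which both sides are defined.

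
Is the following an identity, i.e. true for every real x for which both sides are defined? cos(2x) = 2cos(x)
Claim: cos(2x) = 2cos(x).
Test a specific point where both sides are defined: x = π/3.
LHS = cos(2x) ≈ -0.5000
RHS = 2cos(x) ≈ 1.0000
Since -0.5000 ≠ 1.0000, the equation fails at this point, so it cannot hold for every real x for which both sides are defined.
The correct double-angle formula is cos(2x) = cos²x - sin²x.

Conclusion: No, this is NOT an identity.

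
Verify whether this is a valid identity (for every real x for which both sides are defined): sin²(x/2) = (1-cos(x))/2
Yes, this is an identity.

Claim: sin²(x/2) = (1-cos(x))/2.
Reasoning: Use cos(2θ) = 1 - 2sin²θ with θ = x/2: cos(x) = 1 - 2sin²(x/2). Solving for sin²(x/2) gives (1 - cos(x))/2.
So the two sides agree for every real x for which both sides are defined.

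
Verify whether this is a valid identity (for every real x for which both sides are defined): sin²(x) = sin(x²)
No, this is NOT an identity.

Claim: sin²(x) = sin(x²).
Test a specific point where both sides are defined: x = π/4.
LHS = sin²(x) ≈ 0.5000
RHS = sin(x²) ≈ 0.5785
Since 0.5000 ≠ 0.5785, the equation fails at this point, so it cannot hold for every real x for which both sides are defined.
sin²(x) means (sin x)², squaring the output; sin(x²) squares the input. These are different functions.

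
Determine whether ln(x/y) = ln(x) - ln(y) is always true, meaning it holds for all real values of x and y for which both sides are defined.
Claim: ln(x/y) = ln(x) - ln(y).
Reasoning: Both sides are simultaneously defined only when x, y > 0. Write x = e^p, y = e^q. Then x/y = e^(p-q), so ln(x/y) = p - q = ln(x) - ln(y).
So the two sides agree for all real values of x and y for which both sides are defined.

Conclusion: Yes, this is an identity.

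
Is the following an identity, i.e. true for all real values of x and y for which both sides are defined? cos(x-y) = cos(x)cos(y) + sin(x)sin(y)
Claim: cos(x-y) = cos(x)cos(y) + sin(x)sin(y).
Reasoning: Replace y by -y in cos(x+y) = cos(x)cos(y) - sin(x)sin(y) and use cos(-y) = cos(y), sin(-y) = -sin(y): cos(x-y) = cos(x)cos(y) + sin(x)sin(y).
So the two sides agree for all real values of x and y for which both sides are defined.

Conclusion: Yes, this is an identity.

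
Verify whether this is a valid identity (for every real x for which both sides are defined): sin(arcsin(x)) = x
Yes, this is an identity.

Claim: sin(arcsin(x)) = x.
Reasoning: For -1 ≤ x ≤ 1 (where arcsin is defined), arcsin(x) is by definition an angle whose sine equals x. Taking the sine of that angle returns x. (Note the other order, arcsin(sin x) = x, is NOT an identity.)
So the two sides agree for every real x for which both sides are defined.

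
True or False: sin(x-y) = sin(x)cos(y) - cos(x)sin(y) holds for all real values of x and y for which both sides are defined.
True.

Claim: sin(x-y) = sin(x)cos(y) - cos(x)sin(y).
Reasoning: Replace y by -y in sin(x+y) = sin(x)cos(y) + cos(x)sin(y) and use cos(-y) = cos(y), sin(-y) = -sin(y): sin(x-y) = sin(x)cos(y) - cos(x)sin(y).
So the two sides agree for all real values of x and y for which both sides are defined.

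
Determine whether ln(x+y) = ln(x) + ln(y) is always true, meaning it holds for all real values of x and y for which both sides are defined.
No, this is NOT an identity.

Claim: ln(x+y) = ln(x) + ln(y).
Test a specific point where both sides are defined: x = 2, y = 5.
LHS = ln(x+y) ≈ 1.9459
RHS = ln(x) + ln(y) ≈ 2.3026
Since 1.9459 ≠ 2.3026, the equation fails at this point, so it cannot hold for all real values of x and y for which both sides are defined.
ln(x) + ln(y) = ln(xy), not ln(x+y).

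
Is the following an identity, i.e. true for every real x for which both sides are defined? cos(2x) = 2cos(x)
Claim: cos(2x) = 2cos(x).
Test a specific point where both sides are defined: x = 2π/3.
LHS = cos(2x) ≈ -0.5000
RHS = 2cos(x) ≈ -1.0000
Since -0.5000 ≠ -1.0000, the equation fails at this point, so it cannot hold for every real x for which both sides are defined.
The correct double-angle formula is cos(2x) = cos²x - sin²x.

Conclusion: No, this is NOT an identity.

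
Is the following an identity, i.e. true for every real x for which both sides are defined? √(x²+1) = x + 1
No, this is NOT an identity.

Claim: √(x²+1) = x + 1.
Test a specific point where both sides are defined: x = -2.
LHS = √(x²+1) ≈ 2.2361
RHS = x + 1 ≈ -1.0000
Since 2.2361 ≠ -1.0000, the equation fails at this point, so it cannot hold for every real x for which both sides are defined.
(x+1)² = x² + 2x + 1 ≠ x² + 1 unless x = 0.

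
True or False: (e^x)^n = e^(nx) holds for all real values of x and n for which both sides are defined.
True.

Claim: (e^x)^n = e^(nx).
Reasoning: e^x is a positive real number, and for a positive base B and real exponent n, B^n = e^(n·ln B). With B = e^x, ln B = x, so (e^x)^n = e^(n·x).
So the two sides agree for all real values of x and n for which both sides are defined.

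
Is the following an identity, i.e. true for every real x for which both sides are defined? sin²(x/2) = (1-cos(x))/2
Yes, this is an identity.

Claim: sin²(x/2) = (1-cos(x))/2.
Reasoning: Use cos(2θ) = 1 - 2sin²θ with θ = x/2: cos(x) = 1 - 2sin²(x/2). Solving for sin²(x/2) gives (1 - cos(x))/2.
So the two sides agree for every real x for which both sides are defined.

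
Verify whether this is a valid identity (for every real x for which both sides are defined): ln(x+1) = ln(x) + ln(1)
Claim: ln(x+1) = ln(x) + ln(1).
Test a specific point where both sides are defined: x = 1.
LHS = ln(x+1) ≈ 0.6931
RHS = ln(x) + ln(1) ≈ 0.0000
Since 0.6931 ≠ 0.0000, the equation fails at this point, so it cannot hold for every real x for which both sides are defined.
ln(1) = 0, so the right side is just ln(x), which differs from ln(x+1).

Conclusion: No, this is NOT an identity.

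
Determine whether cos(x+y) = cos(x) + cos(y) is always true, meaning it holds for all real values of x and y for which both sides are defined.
Claim: cos(x+y) = cos(x) + cos(y).
Test a specific point where both sides are defined: x = 3π/4, y = -π/3.
LHS = cos(x+y) ≈ 0.2588
RHS = cos(x) + cos(y) ≈ -0.2071
Since 0.2588 ≠ -0.2071, the equation fails at this point, so it cannot hold for all real values of x and y for which both sides are defined.
The correct expansion is cos(x+y) = cos(x)cos(y) - sin(x)sin(y); cosine is not additive.

Conclusion: No, this is NOT an identity.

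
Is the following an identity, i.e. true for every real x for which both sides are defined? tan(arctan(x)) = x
Claim: tan(arctan(x)) = x.
Reasoning: For every real x, arctan(x) is by definition the angle in (-π/2, π/2) whose tangent equals x. Taking the tangent of that angle returns x.
So the two sides agree for every real x for which both sides are defined.

Conclusion: Yes, this is an identity.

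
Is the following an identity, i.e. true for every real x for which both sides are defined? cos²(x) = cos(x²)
No, this is NOT an identity.

Claim: cos²(x) = cos(x²).
Test a specific point where both sides are defined: x = π/4.
LHS = cos²(x) ≈ 0.5000
RHS = cos(x²) ≈ 0.8157
Since 0.5000 ≠ 0.8157, the equation fails at this point, so it cannot hold for every real x for which both sides are defined.
cos²(x) means (cos x)², squaring the output; cos(x²) squares the input. These are different functions.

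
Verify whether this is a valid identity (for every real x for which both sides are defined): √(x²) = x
Claim: √(x²) = x.
Test a specific point where both sides are defined: x = -1.
LHS = √(x²) ≈ 1.0000
RHS = x ≈ -1.0000
Since 1.0000 ≠ -1.0000, the equation fails at this point, so it cannot hold for every real x for which both sides are defined.
√(x²) = |x|, which differs from x whenever x < 0 (both sides are defined for every real x).

Conclusion: No, this is NOT an identity.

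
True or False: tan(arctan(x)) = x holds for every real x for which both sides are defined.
True.

Claim: tan(arctan(x)) = x.
Reasoning: For every real x, arctan(x) is by definition the angle in (-π/2, π/2) whose tangent equals x. Taking the tangent of that angle returns x.
So the two sides agree for every real x for which both sides are defined.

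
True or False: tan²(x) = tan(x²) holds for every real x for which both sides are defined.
False.

Claim: tan²(x) = tan(x²).
Test a specific point where both sides are defined: x = π.
LHS = tan²(x) ≈ 0.0000
RHS = tan(x²) ≈ 0.4767
Since 0.0000 ≠ 0.4767, the equation fails at this point, so it cannot hold for every real x for which both sides are defined.
tan²(x) means (tan x)², squaring the output; tan(x²) squares the input. These are different functions.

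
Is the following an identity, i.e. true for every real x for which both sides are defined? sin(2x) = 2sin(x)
No, this is NOT an identity.

Claim: sin(2x) = 2sin(x).
Test a specific point where both sides are defined: x = π/4.
LHS = sin(2x) ≈ 1.0000
RHS = 2sin(x) ≈ 1.4142
Since 1.0000 ≠ 1.4142, the equation fails at this point, so it cannot hold for every real x for which both sides are defined.
The correct double-angle formula is sin(2x) = 2sin(x)cos(x).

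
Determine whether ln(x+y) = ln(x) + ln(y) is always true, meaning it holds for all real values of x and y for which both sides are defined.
No, this is NOT an identity.

Claim: ln(x+y) = ln(x) + ln(y).
Test a specific point where both sides are defined: x = 3/2, y = 4.
LHS = ln(x+y) ≈ 1.7047
RHS = ln(x) + ln(y) ≈ 1.7918
Since 1.7047 ≠ 1.7918, the equation fails at this point, so it cannot hold for all real values of x and y for which both sides are defined.
ln(x) + ln(y) = ln(xy), not ln(x+y).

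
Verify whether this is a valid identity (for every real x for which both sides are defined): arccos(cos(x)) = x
Claim: arccos(cos(x)) = x.
Test a specific point where both sides are defined: x = -π/6.
LHS = arccos(cos(x)) ≈ 0.5236
RHS = x ≈ -0.5236
Since 0.5236 ≠ -0.5236, the equation fails at this point, so it cannot hold for every real x for which both sides are defined.
arccos only returns values in [0, π], so arccos(cos(x)) = x holds only for x in that interval, not for all real x.

Conclusion: No, this is NOT an identity.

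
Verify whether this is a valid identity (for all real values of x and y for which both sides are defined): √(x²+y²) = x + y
Claim: √(x²+y²) = x + y.
Test a specific point where both sides are defined: x = 3, y = 1/2.
LHS = √(x²+y²) ≈ 3.0414
RHS = x + y ≈ 3.5000
Since 3.0414 ≠ 3.5000, the equation fails at this point, so it cannot hold for all real values of x and y for which both sides are defined.
(x+y)² = x² + 2xy + y², not x² + y², so the square root does not split this way.

Conclusion: No, this is NOT an identity.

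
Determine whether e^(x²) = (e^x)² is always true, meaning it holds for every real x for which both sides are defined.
No, this is NOT an identity.

Claim: e^(x²) = (e^x)².
Test a specific point where both sides are defined: x = -3.
LHS = e^(x²) ≈ 8103.0839
RHS = (e^x)² ≈ 0.0025
Since 8103.0839 ≠ 0.0025, the equation fails at this point, so it cannot hold for every real x for which both sides are defined.
(e^x)² = e^(2x), and 2x ≠ x² in general.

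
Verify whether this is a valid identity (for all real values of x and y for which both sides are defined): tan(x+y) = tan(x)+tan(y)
No, this is NOT an identity.

Claim: tan(x+y) = tan(x)+tan(y).
Test a specific point where both sides are defined: x = 3π/4, y = -π/3.
LHS = tan(x+y) ≈ 3.7321
RHS = tan(x)+tan(y) ≈ -2.7321
Since 3.7321 ≠ -2.7321, the equation fails at this point, so it cannot hold for all real values of x and y for which both sides are defined.
The correct formula is tan(x+y) = (tan(x) + tan(y))/(1 - tan(x)tan(y)).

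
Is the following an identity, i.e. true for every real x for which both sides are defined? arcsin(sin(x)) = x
Claim: arcsin(sin(x)) = x.
Test a specific point where both sides are defined: x = 3π/4.
LHS = arcsin(sin(x)) ≈ 0.7854
RHS = x ≈ 2.3562
Since 0.7854 ≠ 2.3562, the equation fails at this point, so it cannot hold for every real x for which both sides are defined.
arcsin only returns values in [-π/2, π/2], so arcsin(sin(x)) = x holds only for x in that interval, not for all real x.

Conclusion: No, this is NOT an identity.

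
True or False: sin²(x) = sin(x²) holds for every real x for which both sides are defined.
Claim: sin²(x) = sin(x²).
Test a specific point where both sides are defined: x = -π/6.
LHS = sin²(x) ≈ 0.2500
RHS = sin(x²) ≈ 0.2707
Since 0.2500 ≠ 0.2707, the equation fails at this point, so it cannot hold for every real x for which both sides are defined.
sin²(x) means (sin x)², squaring the output; sin(x²) squares the input. These are different functions.

Conclusion: False.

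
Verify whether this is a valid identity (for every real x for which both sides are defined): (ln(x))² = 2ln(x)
Claim: (ln(x))² = 2ln(x).
Test a specific point where both sides are defined: x = 1/2.
LHS = (ln(x))² ≈ 0.4805
RHS = 2ln(x) ≈ -1.3863
Since 0.4805 ≠ -1.3863, the equation fails at this point, so it cannot hold for every real x for which both sides are defined.
2ln(x) equals ln(x²), which is not the same as (ln x)².

Conclusion: No, this is NOT an identity.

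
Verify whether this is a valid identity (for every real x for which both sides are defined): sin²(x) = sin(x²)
No, this is NOT an identity.

Claim: sin²(x) = sin(x²).
Test a specific point where both sides are defined: x = π/6.
LHS = sin²(x) ≈ 0.2500
RHS = sin(x²) ≈ 0.2707
Since 0.2500 ≠ 0.2707, the equation fails at this point, so it cannot hold for every real x for which both sides are defined.
sin²(x) means (sin x)², squaring the output; sin(x²) squares the input. These are different functions.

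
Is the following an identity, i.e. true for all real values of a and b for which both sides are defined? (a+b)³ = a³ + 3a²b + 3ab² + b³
Claim: (a+b)³ = a³ + 3a²b + 3ab² + b³.
Reasoning: (a+b)³ = (a+b)(a+b)² = (a+b)(a² + 2ab + b²) = a³ + 2a²b + ab² + a²b + 2ab² + b³ = a³ + 3a²b + 3ab² + b³.
So the two sides agree for all real values of a and b for which both sides are defined.

Conclusion: Yes, this is an identity.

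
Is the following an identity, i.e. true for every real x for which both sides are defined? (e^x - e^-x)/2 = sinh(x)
Claim: (e^x - e^-x)/2 = sinh(x).
Reasoning: This is exactly the definition of the hyperbolic sine: sinh(x) := (e^x - e^-x)/2.
So the two sides agree for every real x for which both sides are defined.

Conclusion: Yes, this is an identity.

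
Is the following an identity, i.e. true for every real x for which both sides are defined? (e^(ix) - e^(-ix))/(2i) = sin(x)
Claim: (e^(ix) - e^(-ix))/(2i) = sin(x).
Reasoning: By Euler's formula e^(ix) = cos(x) + i·sin(x) and e^(-ix) = cos(x) - i·sin(x). Subtracting cancels the cosine terms: e^(ix) - e^(-ix) = 2i·sin(x); divide by 2i.
So the two sides agree for every real x for which both sides are defined.

Conclusion: Yes, this is an identity.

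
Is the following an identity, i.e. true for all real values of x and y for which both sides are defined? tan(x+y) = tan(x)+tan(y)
Claim: tan(x+y) = tan(x)+tan(y).
Test a specific point where both sides are defined: x = 2π/3, y = π/4.
LHS = tan(x+y) ≈ -0.2679
RHS = tan(x)+tan(y) ≈ -0.7321
Since -0.2679 ≠ -0.7321, the equation fails at this point, so it cannot hold for all real values of x and y for which both sides are defined.
The correct formula is tan(x+y) = (tan(x) + tan(y))/(1 - tan(x)tan(y)).

Conclusion: No, this is NOT an identity.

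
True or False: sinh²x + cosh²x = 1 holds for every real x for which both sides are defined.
False.

Claim: sinh²x + cosh²x = 1.
Test a specific point where both sides are defined: x = -3.
LHS = sinh²x + cosh²x ≈ 201.7156
RHS = 1 ≈ 1.0000
Since 201.7156 ≠ 1.0000, the equation fails at this point, so it cannot hold for every real x for which both sides are defined.
The correct hyperbolic identity is cosh²x - sinh²x = 1 (a difference); the sum sinh²x + cosh²x equals cosh(2x).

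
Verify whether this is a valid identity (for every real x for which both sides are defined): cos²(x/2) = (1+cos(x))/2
Yes, this is an identity.

Claim: cos²(x/2) = (1+cos(x))/2.
Reasoning: Use cos(2θ) = 2cos²θ - 1 with θ = x/2: cos(x) = 2cos²(x/2) - 1. Solving for cos²(x/2) gives (1 + cos(x))/2.
So the two sides agree for every real x for which both sides are defined.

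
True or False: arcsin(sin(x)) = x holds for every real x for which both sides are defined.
False.

Claim: arcsin(sin(x)) = x.
Test a specific point where both sides are defined: x = 3π/4.
LHS = arcsin(sin(x)) ≈ 0.7854
RHS = x ≈ 2.3562
Since 0.7854 ≠ 2.3562, the equation fails at this point, so it cannot hold for every real x for which both sides are defined.
arcsin only returns values in [-π/2, π/2], so arcsin(sin(x)) = x holds only for x in that interval, not for all real x.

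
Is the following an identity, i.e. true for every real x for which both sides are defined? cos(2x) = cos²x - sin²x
Yes, this is an identity.

Claim: cos(2x) = cos²x - sin²x.
Reasoning: Put y = x in the addition formula cos(x+y) = cos(x)cos(y) - sin(x)sin(y): cos(2x) = cos²x - sin²x.
So the two sides agree for every real x for which both sides are defined.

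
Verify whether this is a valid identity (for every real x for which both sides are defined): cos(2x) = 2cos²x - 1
Yes, this is an identity.

Claim: cos(2x) = 2cos²x - 1.
Reasoning: cos(2x) = cos²x - sin²x. Replace sin²x by 1 - cos²x: cos²x - (1 - cos²x) = 2cos²x - 1.
So the two sides agree for every real x for which both sides are defined.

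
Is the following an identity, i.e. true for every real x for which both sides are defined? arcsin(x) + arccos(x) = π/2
Yes, this is an identity.

Claim: arcsin(x) + arccos(x) = π/2.
Reasoning: Both sides are defined for -1 ≤ x ≤ 1. Let θ = arcsin(x), so sin θ = x and θ ∈ [-π/2, π/2]. Then cos(π/2 - θ) = sin θ = x and π/2 - θ ∈ [0, π], which is exactly the range of arccos, so arccos(x) = π/2 - θ. Adding: arcsin(x) + arccos(x) = θ + (π/2 - θ) = π/2.
So the two sides agree for every real x for which both sides are defined.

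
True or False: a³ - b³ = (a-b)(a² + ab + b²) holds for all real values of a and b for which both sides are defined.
True.

Claim: a³ - b³ = (a-b)(a² + ab + b²).
Reasoning: Expand the right side: (a-b)(a² + ab + b²) = a³ + a²b + ab² - a²b - ab² - b³ = a³ - b³ (the middle terms cancel in pairs).
So the two sides agree for all real values of a and b for which both sides are defined.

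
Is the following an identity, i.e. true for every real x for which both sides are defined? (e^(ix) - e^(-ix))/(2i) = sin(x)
Claim: (e^(ix) - e^(-ix))/(2i) = sin(x).
Reasoning: By Euler's formula e^(ix) = cos(x) + i·sin(x) and e^(-ix) = cos(x) - i·sin(x). Subtracting cancels the cosine terms: e^(ix) - e^(-ix) = 2i·sin(x); divide by 2i.
So the two sides agree for every real x for which both sides are defined.

Conclusion: Yes, this is an identity.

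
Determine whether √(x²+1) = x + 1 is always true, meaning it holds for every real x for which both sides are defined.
Claim: √(x²+1) = x + 1.
Test a specific point where both sides are defined: x = 2.
LHS = √(x²+1) ≈ 2.2361
RHS = x + 1 ≈ 3.0000
Since 2.2361 ≠ 3.0000, the equation fails at this point, so it cannot hold for every real x for which both sides are defined.
(x+1)² = x² + 2x + 1 ≠ x² + 1 unless x = 0.

Conclusion: No, this is NOT an identity.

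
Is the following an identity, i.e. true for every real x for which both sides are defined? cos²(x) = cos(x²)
No, this is NOT an identity.

Claim: cos²(x) = cos(x²).
Test a specific point where both sides are defined: x = 2π/3.
LHS = cos²(x) ≈ 0.2500
RHS = cos(x²) ≈ -0.3202
Since 0.2500 ≠ -0.3202, the equation fails at this point, so it cannot hold for every real x for which both sides are defined.
cos²(x) means (cos x)², squaring the output; cos(x²) squares the input. These are different functions.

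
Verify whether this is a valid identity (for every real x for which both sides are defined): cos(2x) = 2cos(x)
No, this is NOT an identity.

Claim: cos(2x) = 2cos(x).
Test a specific point where both sides are defined: x = -π/4.
LHS = cos(2x) ≈ 0.0000
RHS = 2cos(x) ≈ 1.4142
Since 0.0000 ≠ 1.4142, the equation fails at this point, so it cannot hold for every real x for which both sides are defined.
The correct double-angle formula is cos(2x) = cos²x - sin²x.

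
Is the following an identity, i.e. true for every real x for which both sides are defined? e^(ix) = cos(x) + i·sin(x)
Yes, this is an identity.

Claim: e^(ix) = cos(x) + i·sin(x).
Reasoning: Euler's formula. Expand e^(ix) = Σ (ix)^k / k!. Since i² = -1, the even-k terms are Σ (-1)^m x^(2m)/(2m)! = cos(x) and the odd-k terms are i · Σ (-1)^m x^(2m+1)/(2m+1)! = i·sin(x).
So the two sides agree for every real x for which both sides are defined.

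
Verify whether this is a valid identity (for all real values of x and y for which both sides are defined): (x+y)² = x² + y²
Claim: (x+y)² = x² + y².
Test a specific point where both sides are defined: x = -2, y = -3.
LHS = (x+y)² ≈ 25.0000
RHS = x² + y² ≈ 13.0000
Since 25.0000 ≠ 13.0000, the equation fails at this point, so it cannot hold for all real values of x and y for which both sides are defined.
The correct expansion is (x+y)² = x² + 2xy + y²; the cross term 2xy is missing.

Conclusion: No, this is NOT an identity.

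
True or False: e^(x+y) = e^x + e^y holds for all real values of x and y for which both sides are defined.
Claim: e^(x+y) = e^x + e^y.
Test a specific point where both sides are defined: x = 5, y = -2.
LHS = e^(x+y) ≈ 20.0855
RHS = e^x + e^y ≈ 148.5485
Since 20.0855 ≠ 148.5485, the equation fails at this point, so it cannot hold for all real values of x and y for which both sides are defined.
The correct rule is e^(x+y) = e^x · e^y (a product, not a sum).

Conclusion: False.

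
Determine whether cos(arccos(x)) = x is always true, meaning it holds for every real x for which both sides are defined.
Yes, this is an identity.

Claim: cos(arccos(x)) = x.
Reasoning: For -1 ≤ x ≤ 1 (where arccos is defined), arccos(x) is by definition an angle whose cosine equals x. Taking the cosine of that angle returns x. (Note the other order, arccos(cos x) = x, is NOT an identity.)
So the two sides agree for every real x for which both sides are defined.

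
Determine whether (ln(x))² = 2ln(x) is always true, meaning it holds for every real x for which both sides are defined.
Claim: (ln(x))² = 2ln(x).
Test a specific point where both sides are defined: x = 3.
LHS = (ln(x))² ≈ 1.2069
RHS = 2ln(x) ≈ 2.1972
Since 1.2069 ≠ 2.1972, the equation fails at this point, so it cannot hold for every real x for which both sides are defined.
2ln(x) equals ln(x²), which is not the same as (ln x)².

Conclusion: No, this is NOT an identity.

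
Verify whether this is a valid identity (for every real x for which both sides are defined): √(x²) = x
No, this is NOT an identity.

Claim: √(x²) = x.
Test a specific point where both sides are defined: x = -2.
LHS = √(x²) ≈ 2.0000
RHS = x ≈ -2.0000
Since 2.0000 ≠ -2.0000, the equation fails at this point, so it cannot hold for every real x for which both sides are defined.
√(x²) = |x|, which differs from x whenever x < 0 (both sides are defined for every real x).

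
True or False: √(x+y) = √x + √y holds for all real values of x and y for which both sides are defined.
False.

Claim: √(x+y) = √x + √y.
Test a specific point where both sides are defined: x = 5, y = 4.
LHS = √(x+y) ≈ 3.0000
RHS = √x + √y ≈ 4.2361
Since 3.0000 ≠ 4.2361, the equation fails at this point, so it cannot hold for all real values of x and y for which both sides are defined.
Squaring the right side gives x + 2√(xy) + y, not x + y.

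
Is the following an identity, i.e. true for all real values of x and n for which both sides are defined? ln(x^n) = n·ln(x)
Yes, this is an identity.

Claim: ln(x^n) = n·ln(x).
Reasoning: The right side requires x > 0. For x > 0, x^n = (e^(ln x))^n = e^(n·ln x), so taking ln of both sides gives ln(x^n) = n·ln(x).
So the two sides agree for all real values of x and n for which both sides are defined.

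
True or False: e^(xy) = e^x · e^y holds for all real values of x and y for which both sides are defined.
False.

Claim: e^(xy) = e^x · e^y.
Test a specific point where both sides are defined: x = -1, y = 4.
LHS = e^(xy) ≈ 0.0183
RHS = e^x · e^y ≈ 20.0855
Since 0.0183 ≠ 20.0855, the equation fails at this point, so it cannot hold for all real values of x and y for which both sides are defined.
e^x · e^y = e^(x+y), not e^(xy).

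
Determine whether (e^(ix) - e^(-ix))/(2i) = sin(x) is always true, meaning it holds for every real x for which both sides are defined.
Yes, this is an identity.

Claim: (e^(ix) - e^(-ix))/(2i) = sin(x).
Reasoning: By Euler's formula e^(ix) = cos(x) + i·sin(x) and e^(-ix) = cos(x) - i·sin(x). Subtracting cancels the cosine terms: e^(ix) - e^(-ix) = 2i·sin(x); divide by 2i.
So the two sides agree for every real x for which both sides are defined.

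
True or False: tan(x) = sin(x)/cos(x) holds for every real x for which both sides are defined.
Claim: tan(x) = sin(x)/cos(x).
Reasoning: For an angle x whose terminal point on the unit circle is (cos x, sin x), tan(x) is defined as the ratio (second coordinate)/(first coordinate) = sin(x)/cos(x), wherever cos(x) ≠ 0.
So the two sides agree for every real x for which both sides are defined.

Conclusion: True.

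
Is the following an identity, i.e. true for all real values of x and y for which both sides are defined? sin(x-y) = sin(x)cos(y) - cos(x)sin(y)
Claim: sin(x-y) = sin(x)cos(y) - cos(x)sin(y).
Reasoning: Replace y by -y in sin(x+y) = sin(x)cos(y) + cos(x)sin(y) and use cos(-y) = cos(y), sin(-y) = -sin(y): sin(x-y) = sin(x)cos(y) - cos(x)sin(y).
So the two sides agree for all real values of x and y for which both sides are defined.

Conclusion: Yes, this is an identity.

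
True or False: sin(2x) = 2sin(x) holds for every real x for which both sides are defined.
Claim: sin(2x) = 2sin(x).
Test a specific point where both sides are defined: x = 3π/4.
LHS = sin(2x) ≈ -1.0000
RHS = 2sin(x) ≈ 1.4142
Since -1.0000 ≠ 1.4142, the equation fails at this point, so it cannot hold for every real x for which both sides are defined.
The correct double-angle formula is sin(2x) = 2sin(x)cos(x).

Conclusion: False.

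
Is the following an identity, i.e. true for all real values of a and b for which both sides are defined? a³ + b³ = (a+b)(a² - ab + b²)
Claim: a³ + b³ = (a+b)(a² - ab + b²).
Reasoning: Expand the right side: (a+b)(a² - ab + b²) = a³ - a²b + ab² + a²b - ab² + b³ = a³ + b³ (the middle terms cancel in pairs).
So the two sides agree for all real values of a and b for which both sides are defined.

Conclusion: Yes, this is an identity.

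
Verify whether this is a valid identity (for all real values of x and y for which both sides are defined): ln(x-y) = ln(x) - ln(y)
No, this is NOT an identity.

Claim: ln(x-y) = ln(x) - ln(y).
Test a specific point where both sides are defined: x = 5, y = 4.
LHS = ln(x-y) ≈ 0.0000
RHS = ln(x) - ln(y) ≈ 0.2231
Since 0.0000 ≠ 0.2231, the equation fails at this point, so it cannot hold for all real values of x and y for which both sides are defined.
ln(x) - ln(y) = ln(x/y), not ln(x-y).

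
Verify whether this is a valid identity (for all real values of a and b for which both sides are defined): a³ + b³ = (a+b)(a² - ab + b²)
Yes, this is an identity.

Claim: a³ + b³ = (a+b)(a² - ab + b²).
Reasoning: Expand the right side: (a+b)(a² - ab + b²) = a³ - a²b + ab² + a²b - ab² + b³ = a³ + b³ (the middle terms cancel in pairs).
So the two sides agree for all real values of a and b for which both sides are defined.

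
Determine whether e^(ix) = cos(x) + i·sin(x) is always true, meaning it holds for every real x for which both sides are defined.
Claim: e^(ix) = cos(x) + i·sin(x).
Reasoning: Euler's formula. Expand e^(ix) = Σ (ix)^k / k!. Since i² = -1, the even-k terms are Σ (-1)^m x^(2m)/(2m)! = cos(x) and the odd-k terms are i · Σ (-1)^m x^(2m+1)/(2m+1)! = i·sin(x).
So the two sides agree for every real x for which both sides are defined.

Conclusion: Yes, this is an identity.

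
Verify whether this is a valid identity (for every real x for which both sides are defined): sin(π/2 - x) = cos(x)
Yes, this is an identity.

Claim: sin(π/2 - x) = cos(x).
Reasoning: Use sin(u - v) = sin(u)cos(v) - cos(u)sin(v) with u = π/2, v = x: sin(π/2)cos(x) - cos(π/2)sin(x) = 1·cos(x) - 0·sin(x) = cos(x).
So the two sides agree for every real x for which both sides are defined.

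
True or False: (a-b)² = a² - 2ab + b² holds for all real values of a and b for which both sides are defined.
True.

Claim: (a-b)² = a² - 2ab + b².
Reasoning: Expand: (a-b)² = (a-b)(a-b) = a·a - a·b - b·a + b·b = a² - 2ab + b².
So the two sides agree for all real values of a and b for which both sides are defined.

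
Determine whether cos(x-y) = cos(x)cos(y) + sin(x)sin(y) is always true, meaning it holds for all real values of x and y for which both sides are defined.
Yes, this is an identity.

Claim: cos(x-y) = cos(x)cos(y) + sin(x)sin(y).
Reasoning: Replace y by -y in cos(x+y) = cos(x)cos(y) - sin(x)sin(y) and use cos(-y) = cos(y), sin(-y) = -sin(y): cos(x-y) = cos(x)cos(y) + sin(x)sin(y).
So the two sides agree for all real values of x and y for which both sides are defined.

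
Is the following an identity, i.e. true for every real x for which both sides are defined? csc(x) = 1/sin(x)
Claim: csc(x) = 1/sin(x).
Reasoning: csc(x) is by definition the reciprocal of sin(x), wherever sin(x) ≠ 0.
So the two sides agree for every real x for which both sides are defined.

Conclusion: Yes, this is an identity.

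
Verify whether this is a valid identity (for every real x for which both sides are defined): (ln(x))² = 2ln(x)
No, this is NOT an identity.

Claim: (ln(x))² = 2ln(x).
Test a specific point where both sides are defined: x = 3/2.
LHS = (ln(x))² ≈ 0.1644
RHS = 2ln(x) ≈ 0.8109
Since 0.1644 ≠ 0.8109, the equation fails at this point, so it cannot hold for every real x for which both sides are defined.
2ln(x) equals ln(x²), which is not the same as (ln x)².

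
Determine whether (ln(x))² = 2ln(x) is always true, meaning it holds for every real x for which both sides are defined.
Claim: (ln(x))² = 2ln(x).
Test a specific point where both sides are defined: x = 5.
LHS = (ln(x))² ≈ 2.5903
RHS = 2ln(x) ≈ 3.2189
Since 2.5903 ≠ 3.2189, the equation fails at this point, so it cannot hold for every real x for which both sides are defined.
2ln(x) equals ln(x²), which is not the same as (ln x)².

Conclusion: No, this is NOT an identity.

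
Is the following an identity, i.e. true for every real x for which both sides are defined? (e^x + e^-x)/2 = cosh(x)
Yes, this is an identity.

Claim: (e^x + e^-x)/2 = cosh(x).
Reasoning: This is exactly the definition of the hyperbolic cosine: cosh(x) := (e^x + e^-x)/2.
So the two sides agree for every real x for which both sides are defined.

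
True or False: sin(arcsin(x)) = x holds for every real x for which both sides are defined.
Claim: sin(arcsin(x)) = x.
Reasoning: For -1 ≤ x ≤ 1 (where arcsin is defined), arcsin(x) is by definition an angle whose sine equals x. Taking the sine of that angle returns x. (Note the other order, arcsin(sin x) = x, is NOT an identity.)
So the two sides agree for every real x for which both sides are defined.

Conclusion: True.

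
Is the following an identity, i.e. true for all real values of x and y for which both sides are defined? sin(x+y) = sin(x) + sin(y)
No, this is NOT an identity.

Claim: sin(x+y) = sin(x) + sin(y).
Test a specific point where both sides are defined: x = π/6, y = π/6.
LHS = sin(x+y) ≈ 0.8660
RHS = sin(x) + sin(y) ≈ 1.0000
Since 0.8660 ≠ 1.0000, the equation fails at this point, so it cannot hold for all real values of x and y for which both sides are defined.
The correct expansion is sin(x+y) = sin(x)cos(y) + cos(x)sin(y); sine is not additive.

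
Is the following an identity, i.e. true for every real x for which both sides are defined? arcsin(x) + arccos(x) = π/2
Yes, this is an identity.

Claim: arcsin(x) + arccos(x) = π/2.
Reasoning: Both sides are defined for -1 ≤ x ≤ 1. Let θ = arcsin(x), so sin θ = x and θ ∈ [-π/2, π/2]. Then cos(π/2 - θ) = sin θ = x and π/2 - θ ∈ [0, π], which is exactly the range of arccos, so arccos(x) = π/2 - θ. Adding: arcsin(x) + arccos(x) = θ + (π/2 - θ) = π/2.
So the two sides agree for every real x for which both sides are defined.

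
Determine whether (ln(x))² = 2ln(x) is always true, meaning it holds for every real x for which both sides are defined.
Claim: (ln(x))² = 2ln(x).
Test a specific point where both sides are defined: x = 5.
LHS = (ln(x))² ≈ 2.5903
RHS = 2ln(x) ≈ 3.2189
Since 2.5903 ≠ 3.2189, the equation fails at this point, so it cannot hold for every real x for which both sides are defined.
2ln(x) equals ln(x²), which is not the same as (ln x)².

Conclusion: No, this is NOT an identity.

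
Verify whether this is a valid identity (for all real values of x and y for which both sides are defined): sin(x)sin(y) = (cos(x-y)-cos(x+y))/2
Yes, this is an identity.

Claim: sin(x)sin(y) = (cos(x-y)-cos(x+y))/2.
Reasoning: cos(x-y) = cos(x)cos(y) + sin(x)sin(y) and cos(x+y) = cos(x)cos(y) - sin(x)sin(y). Subtracting, cos(x-y) - cos(x+y) = 2sin(x)sin(y); divide by 2.
So the two sides agree for all real values of x and y for which both sides are defined.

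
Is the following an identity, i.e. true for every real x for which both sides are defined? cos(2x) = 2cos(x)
Claim: cos(2x) = 2cos(x).
Test a specific point where both sides are defined: x = π/3.
LHS = cos(2x) ≈ -0.5000
RHS = 2cos(x) ≈ 1.0000
Since -0.5000 ≠ 1.0000, the equation fails at this point, so it cannot hold for every real x for which both sides are defined.
The correct double-angle formula is cos(2x) = cos²x - sin²x.

Conclusion: No, this is NOT an identity.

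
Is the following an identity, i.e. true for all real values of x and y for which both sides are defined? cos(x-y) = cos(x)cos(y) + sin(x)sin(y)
Claim: cos(x-y) = cos(x)cos(y) + sin(x)sin(y).
Reasoning: Replace y by -y in cos(x+y) = cos(x)cos(y) - sin(x)sin(y) and use cos(-y) = cos(y), sin(-y) = -sin(y): cos(x-y) = cos(x)cos(y) + sin(x)sin(y).
So the two sides agree for all real values of x and y for which both sides are defined.

Conclusion: Yes, this is an identity.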